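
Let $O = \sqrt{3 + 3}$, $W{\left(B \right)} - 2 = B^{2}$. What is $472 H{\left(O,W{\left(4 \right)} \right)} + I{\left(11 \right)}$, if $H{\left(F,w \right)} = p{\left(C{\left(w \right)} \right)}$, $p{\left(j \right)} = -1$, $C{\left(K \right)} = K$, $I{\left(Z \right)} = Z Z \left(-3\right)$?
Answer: $-835$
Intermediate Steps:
$I{\left(Z \right)} = - 3 Z^{2}$ ($I{\left(Z \right)} = Z^{2} \left(-3\right) = - 3 Z^{2}$)
$W{\left(B \right)} = 2 + B^{2}$
$O = \sqrt{6} \approx 2.4495$
$H{\left(F,w \right)} = -1$
$472 H{\left(O,W{\left(4 \right)} \right)} + I{\left(11 \right)} = 472 \left(-1\right) - 3 \cdot 11^{2} = -472 - 363 = -835$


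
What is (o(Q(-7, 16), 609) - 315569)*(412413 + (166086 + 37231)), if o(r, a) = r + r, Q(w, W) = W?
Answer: -194285597010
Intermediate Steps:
o(r, a) = 2*r
(o(Q(-7, 16), 609) - 315569)*(412413 + (166086 + 37231)) = (2*16 - 315569)*(412413 + (166086 + 37231)) = (32 - 315569)*(412413 + 203317) = -315537*615730 = -194285597010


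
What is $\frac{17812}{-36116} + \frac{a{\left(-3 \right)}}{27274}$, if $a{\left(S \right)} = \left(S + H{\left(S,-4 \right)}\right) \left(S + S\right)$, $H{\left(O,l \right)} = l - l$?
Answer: $- \frac{60644300}{123128473} \approx -0.49253$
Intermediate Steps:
$H{\left(O,l \right)} = 0$
$a{\left(S \right)} = 2 S^{2}$ ($a{\left(S \right)} = \left(S + 0\right) \left(S + S\right) = S 2 S = 2 S^{2}$)
$\frac{17812}{-36116} + \frac{a{\left(-3 \right)}}{27274} = \frac{17812}{-36116} + \frac{2 \left(-3\right)^{2}}{27274} = 17812 \left(- \frac{1}{36116}\right) + 2 \cdot 9 \cdot \frac{1}{27274} = - \frac{4453}{9029} + 18 \cdot \frac{1}{27274} = - \frac{4453}{9029} + \frac{9}{13637} = - \frac{60644300}{123128473}$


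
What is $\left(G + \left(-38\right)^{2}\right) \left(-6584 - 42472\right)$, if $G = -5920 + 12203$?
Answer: $-379055712$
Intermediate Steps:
$G = 6283$
$\left(G + \left(-38\right)^{2}\right) \left(-6584 - 42472\right) = \left(6283 + \left(-38\right)^{2}\right) \left(-6584 - 42472\right) = \left(6283 + 1444\right) \left(-49056\right) = 7727 \left(-49056\right) = -379055712$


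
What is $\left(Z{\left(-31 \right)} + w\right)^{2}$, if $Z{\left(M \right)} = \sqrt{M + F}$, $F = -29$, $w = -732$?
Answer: $535764 - 2928 i \sqrt{15} \approx 5.3576 \cdot 10^{5} - 11340.0 i$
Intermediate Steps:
$Z{\left(M \right)} = \sqrt{-29 + M}$ ($Z{\left(M \right)} = \sqrt{M - 29} = \sqrt{-29 + M}$)
$\left(Z{\left(-31 \right)} + w\right)^{2} = \left(\sqrt{-29 - 31} - 732\right)^{2} = \left(\sqrt{-60} - 732\right)^{2} = \left(2 i \sqrt{15} - 732\right)^{2} = \left(-732 + 2 i \sqrt{15}\right)^{2}$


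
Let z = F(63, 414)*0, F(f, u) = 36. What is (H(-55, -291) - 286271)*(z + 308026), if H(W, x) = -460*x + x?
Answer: -47036186252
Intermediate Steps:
H(W, x) = -459*x
z = 0 (z = 36*0 = 0)
(H(-55, -291) - 286271)*(z + 308026) = (-459*(-291) - 286271)*(0 + 308026) = (133569 - 286271)*308026 = -152702*308026 = -47036186252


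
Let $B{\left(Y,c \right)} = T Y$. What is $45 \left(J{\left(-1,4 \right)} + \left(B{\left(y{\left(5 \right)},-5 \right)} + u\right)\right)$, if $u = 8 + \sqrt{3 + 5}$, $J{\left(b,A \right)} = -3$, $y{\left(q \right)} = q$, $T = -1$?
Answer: $90 \sqrt{2} \approx 127.28$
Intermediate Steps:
$B{\left(Y,c \right)} = - Y$
$u = 8 + 2 \sqrt{2}$ ($u = 8 + \sqrt{8} = 8 + 2 \sqrt{2} \approx 10.828$)
$45 \left(J{\left(-1,4 \right)} + \left(B{\left(y{\left(5 \right)},-5 \right)} + u\right)\right) = 45 \left(-3 + \left(\left(-1\right) 5 + \left(8 + 2 \sqrt{2}\right)\right)\right) = 45 \left(-3 - \left(-3 - 2 \sqrt{2}\right)\right) = 45 \left(-3 + \left(3 + 2 \sqrt{2}\right)\right) = 45 \cdot 2 \sqrt{2} = 90 \sqrt{2}$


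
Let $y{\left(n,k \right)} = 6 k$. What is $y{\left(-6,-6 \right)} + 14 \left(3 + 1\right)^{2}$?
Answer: $188$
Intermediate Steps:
$y{\left(-6,-6 \right)} + 14 \left(3 + 1\right)^{2} = 6 \left(-6\right) + 14 \left(3 + 1\right)^{2} = -36 + 14 \cdot 4^{2} = -36 + 14 \cdot 16 = -36 + 224 = 188$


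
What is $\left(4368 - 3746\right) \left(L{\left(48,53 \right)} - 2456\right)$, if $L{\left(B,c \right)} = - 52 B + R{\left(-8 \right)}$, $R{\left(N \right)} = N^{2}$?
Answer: $-3040336$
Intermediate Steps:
$L{\left(B,c \right)} = 64 - 52 B$ ($L{\left(B,c \right)} = - 52 B + \left(-8\right)^{2} = - 52 B + 64 = 64 - 52 B$)
$\left(4368 - 3746\right) \left(L{\left(48,53 \right)} - 2456\right) = \left(4368 - 3746\right) \left(\left(64 - 2496\right) - 2456\right) = 622 \left(\left(64 - 2496\right) - 2456\right) = 622 \left(-2432 - 2456\right) = 622 \left(-4888\right) = -3040336$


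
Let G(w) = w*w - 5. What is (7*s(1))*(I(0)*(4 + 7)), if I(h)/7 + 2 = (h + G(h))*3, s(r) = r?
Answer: -9163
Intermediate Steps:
G(w) = -5 + w² (G(w) = w² - 5 = -5 + w²)
I(h) = -119 + 21*h + 21*h² (I(h) = -14 + 7*((h + (-5 + h²))*3) = -14 + 7*((-5 + h + h²)*3) = -14 + 7*(-15 + 3*h + 3*h²) = -14 + (-105 + 21*h + 21*h²) = -119 + 21*h + 21*h²)
(7*s(1))*(I(0)*(4 + 7)) = (7*1)*((-119 + 21*0 + 21*0²)*(4 + 7)) = 7*((-119 + 0 + 21*0)*11) = 7*((-119 + 0 + 0)*11) = 7*(-119*11) = 7*(-1309) = -9163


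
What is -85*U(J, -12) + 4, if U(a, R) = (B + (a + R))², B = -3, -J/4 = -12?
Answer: -92561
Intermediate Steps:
J = 48 (J = -4*(-12) = 48)
U(a, R) = (-3 + R + a)² (U(a, R) = (-3 + (a + R))² = (-3 + (R + a))² = (-3 + R + a)²)
-85*U(J, -12) + 4 = -85*(-3 - 12 + 48)² + 4 = -85*33² + 4 = -85*1089 + 4 = -92565 + 4 = -92561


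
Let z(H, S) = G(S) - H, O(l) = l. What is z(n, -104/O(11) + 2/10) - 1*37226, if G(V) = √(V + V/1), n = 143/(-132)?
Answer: -446699/12 + I*√55990/55 ≈ -37225.0 + 4.3022*I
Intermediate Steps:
n = -13/12 (n = 143*(-1/132) = -13/12 ≈ -1.0833)
G(V) = √2*√V (G(V) = √(V + V*1) = √(V + V) = √(2*V) = √2*√V)
z(H, S) = -H + √2*√S (z(H, S) = √2*√S - H = -H + √2*√S)
z(n, -104/O(11) + 2/10) - 1*37226 = (-1*(-13/12) + √2*√(-104/11 + 2/10)) - 1*37226 = (13/12 + √2*√(-104*1/11 + 2*(⅒))) - 37226 = (13/12 + √2*√(-104/11 + ⅕)) - 37226 = (13/12 + √2*√(-509/55)) - 37226 = (13/12 + √2*(I*√27995/55)) - 37226 = (13/12 + I*√55990/55) - 37226 = -446699/12 + I*√55990/55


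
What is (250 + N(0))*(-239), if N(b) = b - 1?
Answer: -59511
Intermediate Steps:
N(b) = -1 + b
(250 + N(0))*(-239) = (250 + (-1 + 0))*(-239) = (250 - 1)*(-239) = 249*(-239) = -59511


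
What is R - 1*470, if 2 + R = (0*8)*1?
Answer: -472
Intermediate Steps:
R = -2 (R = -2 + (0*8)*1 = -2 + 0*1 = -2 + 0 = -2)
R - 1*470 = -2 - 1*470 = -2 - 470 = -472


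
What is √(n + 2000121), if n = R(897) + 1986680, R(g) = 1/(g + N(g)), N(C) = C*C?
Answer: √2586795626093046342/805506 ≈ 1996.7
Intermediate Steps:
N(C) = C²
R(g) = 1/(g + g²)
n = 1600282660081/805506 (n = 1/(897*(1 + 897)) + 1986680 = (1/897)/898 + 1986680 = (1/897)*(1/898) + 1986680 = 1/805506 + 1986680 = 1600282660081/805506 ≈ 1.9867e+6)
√(n + 2000121) = √(1600282660081/805506 + 2000121) = √(3211392126307/805506) = √2586795626093046342/805506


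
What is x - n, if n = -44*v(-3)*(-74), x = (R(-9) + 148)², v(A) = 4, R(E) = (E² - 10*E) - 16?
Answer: 78785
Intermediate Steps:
R(E) = -16 + E² - 10*E
x = 91809 (x = ((-16 + (-9)² - 10*(-9)) + 148)² = ((-16 + 81 + 90) + 148)² = (155 + 148)² = 303² = 91809)
n = 13024 (n = -44*4*(-74) = -176*(-74) = 13024)
x - n = 91809 - 1*13024 = 91809 - 13024 = 78785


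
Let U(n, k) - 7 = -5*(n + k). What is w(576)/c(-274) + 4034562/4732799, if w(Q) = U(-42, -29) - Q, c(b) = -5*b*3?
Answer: 7784615417/9725901945 ≈ 0.80040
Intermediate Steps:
U(n, k) = 7 - 5*k - 5*n (U(n, k) = 7 - 5*(n + k) = 7 - 5*(k + n) = 7 + (-5*k - 5*n) = 7 - 5*k - 5*n)
c(b) = -15*b
w(Q) = 362 - Q (w(Q) = (7 - 5*(-29) - 5*(-42)) - Q = (7 + 145 + 210) - Q = 362 - Q)
w(576)/c(-274) + 4034562/4732799 = (362 - 1*576)/((-15*(-274))) + 4034562/4732799 = (362 - 576)/4110 + 4034562*(1/4732799) = -214*1/4110 + 4034562/4732799 = -107/2055 + 4034562/4732799 = 7784615417/9725901945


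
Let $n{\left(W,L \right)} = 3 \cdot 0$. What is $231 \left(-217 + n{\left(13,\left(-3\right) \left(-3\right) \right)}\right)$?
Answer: $-50127$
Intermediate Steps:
$n{\left(W,L \right)} = 0$
$231 \left(-217 + n{\left(13,\left(-3\right) \left(-3\right) \right)}\right) = 231 \left(-217 + 0\right) = 231 \left(-217\right) = -50127$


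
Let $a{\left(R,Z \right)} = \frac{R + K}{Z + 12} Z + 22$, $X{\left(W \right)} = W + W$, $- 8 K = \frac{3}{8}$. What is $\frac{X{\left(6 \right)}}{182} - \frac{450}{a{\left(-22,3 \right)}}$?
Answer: $- \frac{1005402}{39403} \approx -25.516$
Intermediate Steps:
$K = - \frac{3}{64}$ ($K = - \frac{3 \cdot \frac{1}{8}}{8} = \left(- \frac{1}{8}\right) \frac{3}{8} = - \frac{3}{64} \approx -0.046875$)
$X{\left(W \right)} = 2 W$
$a{\left(R,Z \right)} = 22 + \frac{Z \left(- \frac{3}{64} + R\right)}{12 + Z}$ ($a{\left(R,Z \right)} = \frac{R - \frac{3}{64}}{Z + 12} Z + 22 = \frac{- \frac{3}{64} + R}{12 + Z} Z + 22 = \frac{Z \left(- \frac{3}{64} + R\right)}{12 + Z} + 22 = 22 + \frac{Z \left(- \frac{3}{64} + R\right)}{12 + Z}$)
$\frac{X{\left(6 \right)}}{182} - \frac{450}{a{\left(-22,3 \right)}} = \frac{2 \cdot 6}{182} - \frac{450}{\frac{1}{12 + 3} \left(264 + \frac{1405}{64} \cdot 3 - 66\right)} = 12 \cdot \frac{1}{182} - \frac{450}{\frac{1}{15} \left(264 + \frac{4215}{64} - 66\right)} = \frac{6}{91} - \frac{450}{\frac{1}{15} \cdot \frac{16887}{64}} = \frac{6}{91} - \frac{450}{\frac{5629}{320}} = \frac{6}{91} - \frac{144000}{5629} = - \frac{1005402}{39403}$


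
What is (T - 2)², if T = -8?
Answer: 100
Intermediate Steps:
(T - 2)² = (-8 - 2)² = (-10)² = 100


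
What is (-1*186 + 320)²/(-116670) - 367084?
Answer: -21413854118/58335 ≈ -3.6708e+5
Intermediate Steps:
(-1*186 + 320)²/(-116670) - 367084 = (-186 + 320)²*(-1/116670) - 367084 = 134²*(-1/116670) - 367084 = 17956*(-1/116670) - 367084 = -8978/58335 - 367084 = -21413854118/58335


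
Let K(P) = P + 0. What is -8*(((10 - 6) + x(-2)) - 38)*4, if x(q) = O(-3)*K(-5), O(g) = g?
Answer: 608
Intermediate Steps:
K(P) = P
x(q) = 15 (x(q) = -3*(-5) = 15)
-8*(((10 - 6) + x(-2)) - 38)*4 = -8*(((10 - 6) + 15) - 38)*4 = -8*((4 + 15) - 38)*4 = -8*(19 - 38)*4 = -8*(-19)*4 = 152*4 = 608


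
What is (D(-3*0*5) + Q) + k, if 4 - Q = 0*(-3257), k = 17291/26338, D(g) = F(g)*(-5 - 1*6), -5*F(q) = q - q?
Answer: 122643/26338 ≈ 4.6565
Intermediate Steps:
F(q) = 0 (F(q) = -(q - q)/5 = -⅕*0 = 0)
D(g) = 0 (D(g) = 0*(-5 - 1*6) = 0*(-5 - 6) = 0*(-11) = 0)
k = 17291/26338 (k = 17291*(1/26338) = 17291/26338 ≈ 0.65650)
Q = 4 (Q = 4 - 0*(-3257) = 4 - 1*0 = 4 + 0 = 4)
(D(-3*0*5) + Q) + k = (0 + 4) + 17291/26338 = 4 + 17291/26338 = 122643/26338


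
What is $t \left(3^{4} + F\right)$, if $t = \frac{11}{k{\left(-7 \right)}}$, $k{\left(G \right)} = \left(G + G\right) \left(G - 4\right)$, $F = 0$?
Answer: $\frac{81}{14} \approx 5.7857$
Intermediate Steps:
$k{\left(G \right)} = 2 G \left(-4 + G\right)$
$t = \frac{1}{14}$ ($t = \frac{11}{2 \left(-7\right) \left(-4 - 7\right)} = \frac{11}{2 \left(-7\right) \left(-11\right)} = \frac{11}{154} = 11 \cdot \frac{1}{154} = \frac{1}{14} \approx 0.071429$)
$t \left(3^{4} + F\right) = \frac{3^{4} + 0}{14} = \frac{81 + 0}{14} = \frac{1}{14} \cdot 81 = \frac{81}{14}$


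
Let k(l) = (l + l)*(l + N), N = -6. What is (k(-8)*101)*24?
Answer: 542976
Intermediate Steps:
k(l) = 2*l*(-6 + l) (k(l) = (l + l)*(l - 6) = (2*l)*(-6 + l) = 2*l*(-6 + l))
(k(-8)*101)*24 = ((2*(-8)*(-6 - 8))*101)*24 = ((2*(-8)*(-14))*101)*24 = (224*101)*24 = 22624*24 = 542976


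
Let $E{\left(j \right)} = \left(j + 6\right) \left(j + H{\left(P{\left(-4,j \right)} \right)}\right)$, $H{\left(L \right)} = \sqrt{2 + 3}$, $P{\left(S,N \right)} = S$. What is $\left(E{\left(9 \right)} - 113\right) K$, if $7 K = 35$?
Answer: $110 + 75 \sqrt{5} \approx 277.71$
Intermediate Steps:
$K = 5$ ($K = \frac{1}{7} \cdot 35 = 5$)
$H{\left(L \right)} = \sqrt{5}$
$E{\left(j \right)} = \left(6 + j\right) \left(j + \sqrt{5}\right)$ ($E{\left(j \right)} = \left(j + 6\right) \left(j + \sqrt{5}\right) = \left(6 + j\right) \left(j + \sqrt{5}\right)$)
$\left(E{\left(9 \right)} - 113\right) K = \left(\left(9^{2} + 6 \cdot 9 + 6 \sqrt{5} + 9 \sqrt{5}\right) - 113\right) 5 = \left(\left(81 + 54 + 6 \sqrt{5} + 9 \sqrt{5}\right) - 113\right) 5 = \left(\left(135 + 15 \sqrt{5}\right) - 113\right) 5 = \left(22 + 15 \sqrt{5}\right) 5 = 110 + 75 \sqrt{5}$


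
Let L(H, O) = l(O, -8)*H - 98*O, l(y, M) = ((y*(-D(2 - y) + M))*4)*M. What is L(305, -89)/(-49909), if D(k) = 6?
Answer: 12152238/49909 ≈ 243.49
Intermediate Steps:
l(y, M) = 4*M*y*(-6 + M) (l(y, M) = ((y*(-1*6 + M))*4)*M = ((y*(-6 + M))*4)*M = (4*y*(-6 + M))*M = 4*M*y*(-6 + M))
L(H, O) = -98*O + 448*H*O (L(H, O) = (4*(-8)*O*(-6 - 8))*H - 98*O = (4*(-8)*O*(-14))*H - 98*O = (448*O)*H - 98*O = 448*H*O - 98*O = -98*O + 448*H*O)
L(305, -89)/(-49909) = (14*(-89)*(-7 + 32*305))/(-49909) = (14*(-89)*(-7 + 9760))*(-1/49909) = (14*(-89)*9753)*(-1/49909) = -12152238*(-1/49909) = 12152238/49909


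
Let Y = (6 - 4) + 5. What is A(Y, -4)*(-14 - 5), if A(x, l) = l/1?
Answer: 76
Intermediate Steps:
Y = 7 (Y = 2 + 5 = 7)
A(x, l) = l (A(x, l) = l*1 = l)
A(Y, -4)*(-14 - 5) = -4*(-14 - 5) = -4*(-19) = 76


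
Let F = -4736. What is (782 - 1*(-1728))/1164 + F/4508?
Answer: 725297/655914 ≈ 1.1058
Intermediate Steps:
(782 - 1*(-1728))/1164 + F/4508 = (782 - 1*(-1728))/1164 - 4736/4508 = (782 + 1728)*(1/1164) - 4736*1/4508 = 2510*(1/1164) - 1184/1127 = 1255/582 - 1184/1127 = 725297/655914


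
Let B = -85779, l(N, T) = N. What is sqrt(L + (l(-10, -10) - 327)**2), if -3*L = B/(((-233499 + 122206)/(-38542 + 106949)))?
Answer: sqrt(1188995801322238)/111293 ≈ 309.83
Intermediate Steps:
L = -1955961351/111293 (L = -(-28593)/((-233499 + 122206)/(-38542 + 106949)) = -(-28593)/((-111293/68407)) = -(-28593)/((-111293*1/68407)) = -(-28593)/(-111293/68407) = -(-28593)*(-68407)/111293 = -1/3*5867884053/111293 = -1955961351/111293 ≈ -17575.)
sqrt(L + (l(-10, -10) - 327)**2) = sqrt(-1955961351/111293 + (-10 - 327)**2) = sqrt(-1955961351/111293 + (-337)**2) = sqrt(-1955961351/111293 + 113569) = sqrt(10683473366/111293) = sqrt(1188995801322238)/111293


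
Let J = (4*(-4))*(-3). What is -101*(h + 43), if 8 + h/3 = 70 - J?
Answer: -8585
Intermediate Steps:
J = 48 (J = -16*(-3) = 48)
h = 42 (h = -24 + 3*(70 - 1*48) = -24 + 3*(70 - 48) = -24 + 3*22 = -24 + 66 = 42)
-101*(h + 43) = -101*(42 + 43) = -101*85 = -8585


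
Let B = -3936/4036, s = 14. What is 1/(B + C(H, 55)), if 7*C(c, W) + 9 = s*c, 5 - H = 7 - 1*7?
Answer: 7063/54661 ≈ 0.12921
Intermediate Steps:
B = -984/1009 (B = -3936*1/4036 = -984/1009 ≈ -0.97522)
H = 5 (H = 5 - (7 - 1*7) = 5 - (7 - 7) = 5 - 1*0 = 5 + 0 = 5)
C(c, W) = -9/7 + 2*c (C(c, W) = -9/7 + (14*c)/7 = -9/7 + 2*c)
1/(B + C(H, 55)) = 1/(-984/1009 + (-9/7 + 2*5)) = 1/(-984/1009 + (-9/7 + 10)) = 1/(-984/1009 + 61/7) = 1/(54661/7063) = 7063/54661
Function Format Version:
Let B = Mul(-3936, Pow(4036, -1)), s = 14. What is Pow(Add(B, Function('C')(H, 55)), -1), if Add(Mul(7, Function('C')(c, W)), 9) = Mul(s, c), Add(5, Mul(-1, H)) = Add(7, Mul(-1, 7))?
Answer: Rational(7063, 54661) ≈ 0.12921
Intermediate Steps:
B = Rational(-984, 1009) (B = Mul(-3936, Rational(1, 4036)) = Rational(-984, 1009) ≈ -0.97522)
H = 5 (H = Add(5, Mul(-1, Add(7, Mul(-1, 7)))) = Add(5, Mul(-1, Add(7, -7))) = Add(5, Mul(-1, 0)) = Add(5, 0) = 5)
Function('C')(c, W) = Add(Rational(-9, 7), Mul(2, c)) (Function('C')(c, W) = Add(Rational(-9, 7), Mul(Rational(1, 7), Mul(14, c))) = Add(Rational(-9, 7), Mul(2, c)))
Pow(Add(B, Function('C')(H, 55)), -1) = Pow(Add(Rational(-984, 1009), Add(Rational(-9, 7), Mul(2, 5))), -1) = Pow(Add(Rational(-984, 1009), Add(Rational(-9, 7), 10)), -1) = Pow(Add(Rational(-984, 1009), Rational(61, 7)), -1) = Pow(Rational(54661, 7063), -1) = Rational(7063, 54661)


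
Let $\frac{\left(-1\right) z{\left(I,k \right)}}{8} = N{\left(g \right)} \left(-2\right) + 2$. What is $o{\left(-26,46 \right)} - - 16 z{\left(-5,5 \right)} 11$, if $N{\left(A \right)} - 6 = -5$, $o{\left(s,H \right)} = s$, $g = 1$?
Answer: $-26$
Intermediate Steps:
$N{\left(A \right)} = 1$ ($N{\left(A \right)} = 6 - 5 = 1$)
$z{\left(I,k \right)} = 0$ ($z{\left(I,k \right)} = - 8 \left(1 \left(-2\right) + 2\right) = - 8 \left(-2 + 2\right) = \left(-8\right) 0 = 0$)
$o{\left(-26,46 \right)} - - 16 z{\left(-5,5 \right)} 11 = -26 - \left(-16\right) 0 \cdot 11 = -26 - 0 \cdot 11 = -26 - 0 = -26 + 0 = -26$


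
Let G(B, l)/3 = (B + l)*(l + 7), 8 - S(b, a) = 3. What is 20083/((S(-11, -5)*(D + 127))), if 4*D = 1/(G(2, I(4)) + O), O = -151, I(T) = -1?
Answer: 10684156/337815 ≈ 31.627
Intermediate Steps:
S(b, a) = 5 (S(b, a) = 8 - 1*3 = 8 - 3 = 5)
G(B, l) = 3*(7 + l)*(B + l) (G(B, l) = 3*((B + l)*(l + 7)) = 3*((B + l)*(7 + l)) = 3*((7 + l)*(B + l)) = 3*(7 + l)*(B + l))
D = -1/532 (D = 1/(4*((3*(-1)**2 + 21*2 + 21*(-1) + 3*2*(-1)) - 151)) = 1/(4*((3*1 + 42 - 21 - 6) - 151)) = 1/(4*((3 + 42 - 21 - 6) - 151)) = 1/(4*(18 - 151)) = (1/4)/(-133) = (1/4)*(-1/133) = -1/532 ≈ -0.0018797)
20083/((S(-11, -5)*(D + 127))) = 20083/((5*(-1/532 + 127))) = 20083/((5*(67563/532))) = 20083/(337815/532) = 20083*(532/337815) = 10684156/337815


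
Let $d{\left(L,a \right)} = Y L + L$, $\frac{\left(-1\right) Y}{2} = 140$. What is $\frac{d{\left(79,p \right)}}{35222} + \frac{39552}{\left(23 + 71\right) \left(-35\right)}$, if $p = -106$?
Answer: $- \frac{732807717}{57940190} \approx -12.648$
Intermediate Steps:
$Y = -280$ ($Y = \left(-2\right) 140 = -280$)
$d{\left(L,a \right)} = - 279 L$ ($d{\left(L,a \right)} = - 280 L + L = - 279 L$)
$\frac{d{\left(79,p \right)}}{35222} + \frac{39552}{\left(23 + 71\right) \left(-35\right)} = \frac{\left(-279\right) 79}{35222} + \frac{39552}{\left(23 + 71\right) \left(-35\right)} = \left(-22041\right) \frac{1}{35222} + \frac{39552}{94 \left(-35\right)} = - \frac{22041}{35222} + \frac{39552}{-3290} = - \frac{22041}{35222} + 39552 \left(- \frac{1}{3290}\right) = - \frac{22041}{35222} - \frac{19776}{1645} = - \frac{732807717}{57940190}$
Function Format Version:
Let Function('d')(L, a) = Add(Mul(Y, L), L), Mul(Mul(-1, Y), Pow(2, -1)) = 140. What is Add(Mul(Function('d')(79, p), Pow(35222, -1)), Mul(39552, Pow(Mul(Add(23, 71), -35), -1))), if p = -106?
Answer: Rational(-732807717, 57940190) ≈ -12.648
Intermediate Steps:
Y = -280 (Y = Mul(-2, 140) = -280)
Function('d')(L, a) = Mul(-279, L) (Function('d')(L, a) = Add(Mul(-280, L), L) = Mul(-279, L))
Add(Mul(Function('d')(79, p), Pow(35222, -1)), Mul(39552, Pow(Mul(Add(23, 71), -35), -1))) = Add(Mul(Mul(-279, 79), Pow(35222, -1)), Mul(39552, Pow(Mul(Add(23, 71), -35), -1))) = Add(Mul(-22041, Rational(1, 35222)), Mul(39552, Pow(Mul(94, -35), -1))) = Add(Rational(-22041, 35222), Mul(39552, Pow(-3290, -1))) = Add(Rational(-22041, 35222), Mul(39552, Rational(-1, 3290))) = Add(Rational(-22041, 35222), Rational(-19776, 1645)) = Rational(-732807717, 57940190)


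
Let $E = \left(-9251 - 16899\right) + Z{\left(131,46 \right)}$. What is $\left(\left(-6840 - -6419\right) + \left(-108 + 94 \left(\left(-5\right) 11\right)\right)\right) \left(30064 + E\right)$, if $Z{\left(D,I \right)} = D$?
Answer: $-23052455$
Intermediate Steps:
$E = -26019$ ($E = \left(-9251 - 16899\right) + 131 = -26150 + 131 = -26019$)
$\left(\left(-6840 - -6419\right) + \left(-108 + 94 \left(\left(-5\right) 11\right)\right)\right) \left(30064 + E\right) = \left(\left(-6840 - -6419\right) + \left(-108 + 94 \left(\left(-5\right) 11\right)\right)\right) \left(30064 - 26019\right) = \left(\left(-6840 + 6419\right) + \left(-108 + 94 \left(-55\right)\right)\right) 4045 = \left(-421 - 5278\right) 4045 = \left(-5699\right) 4045 = -23052455$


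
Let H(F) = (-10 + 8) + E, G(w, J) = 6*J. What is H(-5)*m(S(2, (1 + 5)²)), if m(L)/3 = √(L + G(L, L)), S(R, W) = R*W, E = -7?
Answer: -162*√14 ≈ -606.15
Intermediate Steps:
m(L) = 3*√7*√L (m(L) = 3*√(L + 6*L) = 3*√(7*L) = 3*(√7*√L) = 3*√7*√L)
H(F) = -9 (H(F) = (-10 + 8) - 7 = -2 - 7 = -9)
H(-5)*m(S(2, (1 + 5)²)) = -27*√7*√(2*(1 + 5)²) = -27*√7*√(2*6²) = -27*√7*√(2*36) = -27*√7*√72 = -27*√7*6*√2 = -162*√14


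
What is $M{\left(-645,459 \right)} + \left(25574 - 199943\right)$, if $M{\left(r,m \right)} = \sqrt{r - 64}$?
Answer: $-174369 + i \sqrt{709} \approx -1.7437 \cdot 10^{5} + 26.627 i$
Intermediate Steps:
$M{\left(r,m \right)} = \sqrt{-64 + r}$
$M{\left(-645,459 \right)} + \left(25574 - 199943\right) = \sqrt{-64 - 645} + \left(25574 - 199943\right) = \sqrt{-709} - 174369 = i \sqrt{709} - 174369 = -174369 + i \sqrt{709}$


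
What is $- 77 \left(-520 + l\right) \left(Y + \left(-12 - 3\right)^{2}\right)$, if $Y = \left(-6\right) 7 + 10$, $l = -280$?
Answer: $11888800$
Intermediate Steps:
$Y = -32$ ($Y = -42 + 10 = -32$)
$- 77 \left(-520 + l\right) \left(Y + \left(-12 - 3\right)^{2}\right) = - 77 \left(-520 - 280\right) \left(-32 + \left(-12 - 3\right)^{2}\right) = - 77 \left(- 800 \left(-32 + \left(-15\right)^{2}\right)\right) = - 77 \left(- 800 \left(-32 + 225\right)\right) = - 77 \left(\left(-800\right) 193\right) = \left(-77\right) \left(-154400\right) = 11888800$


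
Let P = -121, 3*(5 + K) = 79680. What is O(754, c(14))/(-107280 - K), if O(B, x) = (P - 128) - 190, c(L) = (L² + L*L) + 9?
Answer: 439/133835 ≈ 0.0032802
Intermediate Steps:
K = 26555 (K = -5 + (⅓)*79680 = -5 + 26560 = 26555)
c(L) = 9 + 2*L² (c(L) = (L² + L²) + 9 = 2*L² + 9 = 9 + 2*L²)
O(B, x) = -439 (O(B, x) = (-121 - 128) - 190 = -249 - 190 = -439)
O(754, c(14))/(-107280 - K) = -439/(-107280 - 1*26555) = -439/(-107280 - 26555) = -439/(-133835) = -439*(-1/133835) = 439/133835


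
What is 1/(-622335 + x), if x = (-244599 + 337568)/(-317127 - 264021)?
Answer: -581148/361668833549 ≈ -1.6069e-6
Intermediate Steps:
x = -92969/581148 (x = 92969/(-581148) = 92969*(-1/581148) = -92969/581148 ≈ -0.15997)
1/(-622335 + x) = 1/(-622335 - 92969/581148) = 1/(-361668833549/581148) = -581148/361668833549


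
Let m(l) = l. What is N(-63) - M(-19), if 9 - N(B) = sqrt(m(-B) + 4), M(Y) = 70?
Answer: -61 - sqrt(67) ≈ -69.185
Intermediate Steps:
N(B) = 9 - sqrt(4 - B) (N(B) = 9 - sqrt(-B + 4) = 9 - sqrt(4 - B))
N(-63) - M(-19) = (9 - sqrt(4 - 1*(-63))) - 1*70 = (9 - sqrt(4 + 63)) - 70 = (9 - sqrt(67)) - 70 = -61 - sqrt(67)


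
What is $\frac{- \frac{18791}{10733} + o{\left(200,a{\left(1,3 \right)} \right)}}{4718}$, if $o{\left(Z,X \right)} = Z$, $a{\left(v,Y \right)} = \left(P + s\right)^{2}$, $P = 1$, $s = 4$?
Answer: $\frac{2127809}{50638294} \approx 0.04202$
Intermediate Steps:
$a{\left(v,Y \right)} = 25$ ($a{\left(v,Y \right)} = \left(1 + 4\right)^{2} = 5^{2} = 25$)
$\frac{- \frac{18791}{10733} + o{\left(200,a{\left(1,3 \right)} \right)}}{4718} = \frac{- \frac{18791}{10733} + 200}{4718} = \left(\left(-18791\right) \frac{1}{10733} + 200\right) \frac{1}{4718} = \left(- \frac{18791}{10733} + 200\right) \frac{1}{4718} = \frac{2127809}{10733} \cdot \frac{1}{4718} = \frac{2127809}{50638294}$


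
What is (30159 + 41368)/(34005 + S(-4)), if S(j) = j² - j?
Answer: 71527/34025 ≈ 2.1022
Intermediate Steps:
(30159 + 41368)/(34005 + S(-4)) = (30159 + 41368)/(34005 - 4*(-1 - 4)) = 71527/(34005 - 4*(-5)) = 71527/(34005 + 20) = 71527/34025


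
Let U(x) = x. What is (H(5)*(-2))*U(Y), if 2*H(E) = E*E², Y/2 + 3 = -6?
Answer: 2250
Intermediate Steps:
Y = -18 (Y = -6 + 2*(-6) = -6 - 12 = -18)
H(E) = E³/2 (H(E) = (E*E²)/2 = E³/2)
(H(5)*(-2))*U(Y) = (((½)*5³)*(-2))*(-18) = (((½)*125)*(-2))*(-18) = ((125/2)*(-2))*(-18) = -125*(-18) = 2250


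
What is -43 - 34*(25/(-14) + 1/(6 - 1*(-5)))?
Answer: 1126/77 ≈ 14.623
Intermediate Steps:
-43 - 34*(25/(-14) + 1/(6 - 1*(-5))) = -43 - 34*(25*(-1/14) + 1/(6 + 5)) = -43 - 34*(-25/14 + 1/11) = -43 - 34*(-261/154) = -43 + 4437/77 = 1126/77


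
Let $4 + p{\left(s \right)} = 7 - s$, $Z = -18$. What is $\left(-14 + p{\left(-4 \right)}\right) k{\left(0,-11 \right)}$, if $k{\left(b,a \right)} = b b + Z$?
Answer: $126$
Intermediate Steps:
$k{\left(b,a \right)} = -18 + b^{2}$ ($k{\left(b,a \right)} = b b - 18 = b^{2} - 18 = -18 + b^{2}$)
$p{\left(s \right)} = 3 - s$ ($p{\left(s \right)} = -4 - \left(-7 + s\right) = 3 - s$)
$\left(-14 + p{\left(-4 \right)}\right) k{\left(0,-11 \right)} = \left(-14 + \left(3 - -4\right)\right) \left(-18 + 0^{2}\right) = \left(-14 + \left(3 + 4\right)\right) \left(-18 + 0\right) = \left(-14 + 7\right) \left(-18\right) = \left(-7\right) \left(-18\right) = 126$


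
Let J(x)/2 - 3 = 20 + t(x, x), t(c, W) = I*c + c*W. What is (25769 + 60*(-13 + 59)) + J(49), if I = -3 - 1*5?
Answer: 32593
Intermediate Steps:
I = -8 (I = -3 - 5 = -8)
t(c, W) = -8*c + W*c (t(c, W) = -8*c + c*W = -8*c + W*c)
J(x) = 46 + 2*x*(-8 + x) (J(x) = 6 + 2*(20 + x*(-8 + x)) = 6 + (40 + 2*x*(-8 + x)) = 46 + 2*x*(-8 + x))
(25769 + 60*(-13 + 59)) + J(49) = (25769 + 60*(-13 + 59)) + (46 + 2*49*(-8 + 49)) = (25769 + 60*46) + (46 + 2*49*41) = (25769 + 2760) + (46 + 4018) = 28529 + 4064 = 32593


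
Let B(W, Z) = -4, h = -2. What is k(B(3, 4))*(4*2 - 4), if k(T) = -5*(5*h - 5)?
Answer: 300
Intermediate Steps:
k(T) = 75 (k(T) = -5*(5*(-2) - 5) = -5*(-10 - 5) = -5*(-15) = 75)
k(B(3, 4))*(4*2 - 4) = 75*(4*2 - 4) = 75*(8 - 4) = 75*4 = 300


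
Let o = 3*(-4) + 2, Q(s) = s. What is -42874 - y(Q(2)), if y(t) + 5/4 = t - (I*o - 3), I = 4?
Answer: -171671/4 ≈ -42918.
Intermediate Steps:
o = -10 (o = -12 + 2 = -10)
y(t) = 167/4 + t (y(t) = -5/4 + (t - (4*(-10) - 3)) = -5/4 + (t - (-40 - 3)) = -5/4 + (t - 1*(-43)) = -5/4 + (t + 43) = -5/4 + (43 + t) = 167/4 + t)
-42874 - y(Q(2)) = -42874 - (167/4 + 2) = -42874 - 1*175/4 = -42874 - 175/4 = -171671/4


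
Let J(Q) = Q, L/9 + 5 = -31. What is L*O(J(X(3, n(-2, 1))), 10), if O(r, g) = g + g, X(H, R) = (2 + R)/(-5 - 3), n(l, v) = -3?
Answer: -6480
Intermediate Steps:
L = -324 (L = -45 + 9*(-31) = -45 - 279 = -324)
X(H, R) = -1/4 - R/8 (X(H, R) = (2 + R)/(-8) = (2 + R)*(-1/8) = -1/4 - R/8)
O(r, g) = 2*g
L*O(J(X(3, n(-2, 1))), 10) = -648*10 = -324*20 = -6480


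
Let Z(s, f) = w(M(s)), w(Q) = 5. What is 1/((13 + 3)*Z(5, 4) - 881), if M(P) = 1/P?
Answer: -1/801 ≈ -0.0012484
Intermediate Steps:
Z(s, f) = 5
1/((13 + 3)*Z(5, 4) - 881) = 1/((13 + 3)*5 - 881) = 1/(16*5 - 881) = 1/(80 - 881) = 1/(-801) = -1/801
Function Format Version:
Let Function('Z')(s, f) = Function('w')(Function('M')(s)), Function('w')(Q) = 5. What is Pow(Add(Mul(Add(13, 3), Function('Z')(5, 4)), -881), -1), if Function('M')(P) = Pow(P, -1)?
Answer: Rational(-1, 801) ≈ -0.0012484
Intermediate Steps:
Function('Z')(s, f) = 5
Pow(Add(Mul(Add(13, 3), Function('Z')(5, 4)), -881), -1) = Pow(Add(Mul(Add(13, 3), 5), -881), -1) = Pow(Add(Mul(16, 5), -881), -1) = Pow(Add(80, -881), -1) = Pow(-801, -1) = Rational(-1, 801)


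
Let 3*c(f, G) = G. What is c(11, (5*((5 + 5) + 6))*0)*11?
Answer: 0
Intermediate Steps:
c(f, G) = G/3
c(11, (5*((5 + 5) + 6))*0)*11 = (((5*((5 + 5) + 6))*0)/3)*11 = (((5*(10 + 6))*0)/3)*11 = (((5*16)*0)/3)*11 = ((80*0)/3)*11 = ((1/3)*0)*11 = 0*11 = 0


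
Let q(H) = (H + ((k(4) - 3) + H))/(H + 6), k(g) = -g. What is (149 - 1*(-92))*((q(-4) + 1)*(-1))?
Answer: 3133/2 ≈ 1566.5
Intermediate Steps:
q(H) = (-7 + 2*H)/(6 + H) (q(H) = (H + ((-1*4 - 3) + H))/(H + 6) = (H + ((-4 - 3) + H))/(6 + H) = (H + (-7 + H))/(6 + H) = (-7 + 2*H)/(6 + H))
(149 - 1*(-92))*((q(-4) + 1)*(-1)) = (149 - 1*(-92))*(((-7 + 2*(-4))/(6 - 4) + 1)*(-1)) = (149 + 92)*(((-7 - 8)/2 + 1)*(-1)) = 241*(((1/2)*(-15) + 1)*(-1)) = 241*((-15/2 + 1)*(-1)) = 241*(-13/2*(-1)) = 241*(13/2) = 3133/2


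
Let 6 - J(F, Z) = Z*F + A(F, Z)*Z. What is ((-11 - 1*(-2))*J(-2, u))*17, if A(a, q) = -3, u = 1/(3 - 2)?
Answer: -1683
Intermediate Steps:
u = 1 (u = 1/1 = 1)
J(F, Z) = 6 + 3*Z - F*Z (J(F, Z) = 6 - (Z*F - 3*Z) = 6 - (F*Z - 3*Z) = 6 - (-3*Z + F*Z) = 6 + (3*Z - F*Z) = 6 + 3*Z - F*Z)
((-11 - 1*(-2))*J(-2, u))*17 = ((-11 - 1*(-2))*(6 + 3*1 - 1*(-2)*1))*17 = ((-11 + 2)*(6 + 3 + 2))*17 = -9*11*17 = -99*17 = -1683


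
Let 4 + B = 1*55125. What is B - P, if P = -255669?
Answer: 310790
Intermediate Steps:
B = 55121 (B = -4 + 1*55125 = -4 + 55125 = 55121)
B - P = 55121 - 1*(-255669) = 55121 + 255669 = 310790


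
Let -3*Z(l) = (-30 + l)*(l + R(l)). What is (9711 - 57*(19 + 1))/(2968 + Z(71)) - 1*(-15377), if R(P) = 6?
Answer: 88397332/5747 ≈ 15381.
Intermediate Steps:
Z(l) = -(-30 + l)*(6 + l)/3 (Z(l) = -(-30 + l)*(l + 6)/3 = -(-30 + l)*(6 + l)/3)
(9711 - 57*(19 + 1))/(2968 + Z(71)) - 1*(-15377) = (9711 - 57*(19 + 1))/(2968 + (60 + 8*71 - ⅓*71²)) - 1*(-15377) = (9711 - 57*20)/(2968 + (60 + 568 - ⅓*5041)) + 15377 = (9711 - 1140)/(2968 + (60 + 568 - 5041/3)) + 15377 = 8571/(2968 - 3157/3) + 15377 = 8571/(5747/3) + 15377 = 8571*(3/5747) + 15377 = 25713/5747 + 15377 = 88397332/5747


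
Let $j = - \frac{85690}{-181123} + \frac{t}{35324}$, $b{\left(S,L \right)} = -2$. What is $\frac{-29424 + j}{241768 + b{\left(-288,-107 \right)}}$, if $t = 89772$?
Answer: $- \frac{47058784323433}{386704043198158} \approx -0.12169$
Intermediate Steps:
$j = \frac{4821671879}{1599497213}$ ($j = - \frac{85690}{-181123} + \frac{89772}{35324} = \left(-85690\right) \left(- \frac{1}{181123}\right) + 89772 \cdot \frac{1}{35324} = \frac{85690}{181123} + \frac{22443}{8831} = \frac{4821671879}{1599497213} \approx 3.0145$)
$\frac{-29424 + j}{241768 + b{\left(-288,-107 \right)}} = \frac{-29424 + \frac{4821671879}{1599497213}}{241768 - 2} = - \frac{47058784323433}{1599497213 \cdot 241766} = \left(- \frac{47058784323433}{1599497213}\right) \frac{1}{241766} = - \frac{47058784323433}{386704043198158}$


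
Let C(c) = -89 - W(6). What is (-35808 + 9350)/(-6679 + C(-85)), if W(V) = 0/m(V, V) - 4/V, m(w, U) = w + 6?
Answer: 39687/10151 ≈ 3.9097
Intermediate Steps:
m(w, U) = 6 + w
W(V) = -4/V (W(V) = 0/(6 + V) - 4/V = 0 - 4/V = -4/V)
C(c) = -265/3 (C(c) = -89 - (-4)/6 = -89 - 1*(-⅔) = -89 + ⅔ = -265/3)
(-35808 + 9350)/(-6679 + C(-85)) = (-35808 + 9350)/(-6679 - 265/3) = -26458/(-20302/3) = -26458*(-3/20302) = 39687/10151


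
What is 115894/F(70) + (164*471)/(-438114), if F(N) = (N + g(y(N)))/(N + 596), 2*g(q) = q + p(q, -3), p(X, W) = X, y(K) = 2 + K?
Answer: 2817999593284/5184349 ≈ 5.4356e+5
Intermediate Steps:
g(q) = q (g(q) = (q + q)/2 = (2*q)/2 = q)
F(N) = (2 + 2*N)/(596 + N) (F(N) = (N + (2 + N))/(N + 596) = (2 + 2*N)/(596 + N))
115894/F(70) + (164*471)/(-438114) = 115894/((2*(1 + 70)/(596 + 70))) + (164*471)/(-438114) = 115894/((2*71/666)) + 77244*(-1/438114) = 115894/((2*(1/666)*71)) - 12874/73019 = 115894/(71/333) - 12874/73019 = 115894*(333/71) - 12874/73019 = 38592702/71 - 12874/73019 = 2817999593284/5184349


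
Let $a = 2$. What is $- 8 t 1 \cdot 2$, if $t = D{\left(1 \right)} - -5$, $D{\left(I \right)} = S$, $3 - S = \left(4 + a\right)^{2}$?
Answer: $448$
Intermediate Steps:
$S = -33$ ($S = 3 - \left(4 + 2\right)^{2} = 3 - 6^{2} = 3 - 36 = -33$)
$D{\left(I \right)} = -33$
$t = -28$ ($t = -33 - -5 = -33 + 5 = -28$)
$- 8 t 1 \cdot 2 = \left(-8\right) \left(-28\right) 1 \cdot 2 = 224 \cdot 2 = 448$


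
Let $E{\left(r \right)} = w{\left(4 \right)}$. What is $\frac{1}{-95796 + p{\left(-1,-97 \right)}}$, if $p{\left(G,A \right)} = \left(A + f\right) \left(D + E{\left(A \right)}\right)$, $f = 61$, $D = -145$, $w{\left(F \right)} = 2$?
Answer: $- \frac{1}{90648} \approx -1.1032 \cdot 10^{-5}$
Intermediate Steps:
$E{\left(r \right)} = 2$
$p{\left(G,A \right)} = -8723 - 143 A$ ($p{\left(G,A \right)} = \left(A + 61\right) \left(-145 + 2\right) = \left(61 + A\right) \left(-143\right) = -8723 - 143 A$)
$\frac{1}{-95796 + p{\left(-1,-97 \right)}} = \frac{1}{-95796 - -5148} = \frac{1}{-95796 + \left(-8723 + 13871\right)} = \frac{1}{-95796 + 5148} = \frac{1}{-90648} = - \frac{1}{90648}$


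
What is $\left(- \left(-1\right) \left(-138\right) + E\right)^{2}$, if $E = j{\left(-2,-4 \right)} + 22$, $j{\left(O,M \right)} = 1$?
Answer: $13225$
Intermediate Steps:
$E = 23$ ($E = 1 + 22 = 23$)
$\left(- \left(-1\right) \left(-138\right) + E\right)^{2} = \left(- \left(-1\right) \left(-138\right) + 23\right)^{2} = \left(\left(-1\right) 138 + 23\right)^{2} = \left(-138 + 23\right)^{2} = \left(-115\right)^{2} = 13225$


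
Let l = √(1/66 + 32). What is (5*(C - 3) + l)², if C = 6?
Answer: (990 + √139458)²/4356 ≈ 426.76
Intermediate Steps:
l = √139458/66 (l = √(1/66 + 32) = √(2113/66) = √139458/66 ≈ 5.6582)
(5*(C - 3) + l)² = (5*(6 - 3) + √139458/66)² = (5*3 + √139458/66)² = (15 + √139458/66)²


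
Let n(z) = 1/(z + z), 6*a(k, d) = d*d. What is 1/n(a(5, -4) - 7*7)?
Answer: -278/3 ≈ -92.667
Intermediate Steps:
a(k, d) = d²/6 (a(k, d) = (d*d)/6 = d²/6)
n(z) = 1/(2*z)
1/n(a(5, -4) - 7*7) = 1/(1/(2*((⅙)*(-4)² - 7*7))) = 1/(1/(2*((⅙)*16 - 49))) = 1/(1/(2*(8/3 - 49))) = 1/(1/(2*(-139/3))) = 1/((½)*(-3/139)) = 1/(-3/278) = -278/3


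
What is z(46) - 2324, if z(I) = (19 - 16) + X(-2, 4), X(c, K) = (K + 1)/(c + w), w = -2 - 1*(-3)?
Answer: -2326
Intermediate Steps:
w = 1 (w = -2 + 3 = 1)
X(c, K) = (1 + K)/(1 + c) (X(c, K) = (K + 1)/(c + 1) = (1 + K)/(1 + c))
z(I) = -2 (z(I) = (19 - 16) + (1 + 4)/(1 - 2) = 3 + 5/(-1) = 3 - 1*5 = 3 - 5 = -2)
z(46) - 2324 = -2 - 2324 = -2326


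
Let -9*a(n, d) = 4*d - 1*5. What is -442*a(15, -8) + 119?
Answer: -15283/9 ≈ -1698.1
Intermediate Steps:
a(n, d) = 5/9 - 4*d/9 (a(n, d) = -(4*d - 1*5)/9 = -(4*d - 5)/9 = -(-5 + 4*d)/9 = 5/9 - 4*d/9)
-442*a(15, -8) + 119 = -442*(5/9 - 4/9*(-8)) + 119 = -442*(5/9 + 32/9) + 119 = -442*37/9 + 119 = -16354/9 + 119 = -15283/9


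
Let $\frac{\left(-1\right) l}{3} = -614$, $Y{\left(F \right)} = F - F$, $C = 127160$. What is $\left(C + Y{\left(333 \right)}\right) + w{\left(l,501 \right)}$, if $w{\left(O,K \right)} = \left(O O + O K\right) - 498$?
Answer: $4442468$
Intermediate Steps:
$Y{\left(F \right)} = 0$
$l = 1842$ ($l = \left(-3\right) \left(-614\right) = 1842$)
$w{\left(O,K \right)} = -498 + O^{2} + K O$ ($w{\left(O,K \right)} = \left(O^{2} + K O\right) - 498 = -498 + O^{2} + K O$)
$\left(C + Y{\left(333 \right)}\right) + w{\left(l,501 \right)} = \left(127160 + 0\right) + \left(-498 + 1842^{2} + 501 \cdot 1842\right) = 127160 + \left(-498 + 3392964 + 922842\right) = 127160 + 4315308 = 4442468$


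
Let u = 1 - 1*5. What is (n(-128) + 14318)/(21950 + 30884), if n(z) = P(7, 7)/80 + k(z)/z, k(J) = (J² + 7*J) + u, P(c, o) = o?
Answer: 2271539/8453440 ≈ 0.26871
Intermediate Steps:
u = -4 (u = 1 - 5 = -4)
k(J) = -4 + J² + 7*J (k(J) = (J² + 7*J) - 4 = -4 + J² + 7*J)
n(z) = 7/80 + (-4 + z² + 7*z)/z
(n(-128) + 14318)/(21950 + 30884) = ((567/80 - 128 - 4/(-128)) + 14318)/(21950 + 30884) = ((567/80 - 128 - 4*(-1/128)) + 14318)/52834 = ((567/80 - 128 + 1/32) + 14318)*(1/52834) = (-19341/160 + 14318)*(1/52834) = (2271539/160)*(1/52834) = 2271539/8453440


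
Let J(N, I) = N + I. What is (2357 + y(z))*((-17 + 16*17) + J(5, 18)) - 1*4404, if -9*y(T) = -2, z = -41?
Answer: 5858134/9 ≈ 6.5090e+5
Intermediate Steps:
y(T) = 2/9 (y(T) = -1/9*(-2) = 2/9)
J(N, I) = I + N
(2357 + y(z))*((-17 + 16*17) + J(5, 18)) - 1*4404 = (2357 + 2/9)*((-17 + 16*17) + (18 + 5)) - 1*4404 = 21215*((-17 + 272) + 23)/9 - 4404 = 21215*(255 + 23)/9 - 4404 = (21215/9)*278 - 4404 = 5897770/9 - 4404 = 5858134/9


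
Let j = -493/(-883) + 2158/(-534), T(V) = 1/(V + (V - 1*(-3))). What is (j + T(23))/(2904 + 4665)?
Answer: -39999413/87439275441 ≈ -0.00045745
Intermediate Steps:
T(V) = 1/(3 + 2*V) (T(V) = 1/(V + (V + 3)) = 1/(V + (3 + V)) = 1/(3 + 2*V))
j = -821126/235761 (j = -493*(-1/883) + 2158*(-1/534) = 493/883 - 1079/267 = -821126/235761 ≈ -3.4829)
(j + T(23))/(2904 + 4665) = (-821126/235761 + 1/(3 + 2*23))/(2904 + 4665) = (-821126/235761 + 1/(3 + 46))/7569 = (-821126/235761 + 1/49)*(1/7569) = -39999413/11552289*1/7569 = -39999413/87439275441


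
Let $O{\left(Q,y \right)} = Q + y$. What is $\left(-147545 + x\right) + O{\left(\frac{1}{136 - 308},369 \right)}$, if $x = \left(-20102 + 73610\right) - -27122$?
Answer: $- \frac{11445913}{172} \approx -66546.0$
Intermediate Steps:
$x = 80630$ ($x = 53508 + 27122 = 80630$)
$\left(-147545 + x\right) + O{\left(\frac{1}{136 - 308},369 \right)} = \left(-147545 + 80630\right) + \left(\frac{1}{136 - 308} + 369\right) = -66915 + \left(\frac{1}{-172} + 369\right) = -66915 + \left(- \frac{1}{172} + 369\right) = -66915 + \frac{63467}{172} = - \frac{11445913}{172}$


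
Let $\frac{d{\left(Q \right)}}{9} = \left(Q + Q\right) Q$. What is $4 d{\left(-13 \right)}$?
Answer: $12168$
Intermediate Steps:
$d{\left(Q \right)} = 18 Q^{2}$ ($d{\left(Q \right)} = 9 \left(Q + Q\right) Q = 9 \cdot 2 Q Q = 9 \cdot 2 Q^{2} = 18 Q^{2}$)
$4 d{\left(-13 \right)} = 4 \cdot 18 \left(-13\right)^{2} = 4 \cdot 18 \cdot 169 = 4 \cdot 3042 = 12168$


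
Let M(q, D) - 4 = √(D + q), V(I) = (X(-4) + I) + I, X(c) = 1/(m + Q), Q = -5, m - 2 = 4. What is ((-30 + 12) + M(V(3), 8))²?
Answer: (14 - √15)² ≈ 102.56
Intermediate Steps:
m = 6 (m = 2 + 4 = 6)
X(c) = 1 (X(c) = 1/(6 - 5) = 1/1 = 1)
V(I) = 1 + 2*I (V(I) = (1 + I) + I = 1 + 2*I)
M(q, D) = 4 + √(D + q)
((-30 + 12) + M(V(3), 8))² = ((-30 + 12) + (4 + √(8 + (1 + 2*3))))² = (-18 + (4 + √(8 + (1 + 6))))² = (-18 + (4 + √(8 + 7)))² = (-18 + (4 + √15))² = (-14 + √15)²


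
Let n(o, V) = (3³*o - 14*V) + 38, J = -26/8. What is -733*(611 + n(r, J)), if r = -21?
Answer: -186915/2 ≈ -93458.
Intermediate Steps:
J = -13/4 (J = -26*⅛ = -13/4 ≈ -3.2500)
n(o, V) = 38 - 14*V + 27*o (n(o, V) = (27*o - 14*V) + 38 = (-14*V + 27*o) + 38 = 38 - 14*V + 27*o)
-733*(611 + n(r, J)) = -733*(611 + (38 - 14*(-13/4) + 27*(-21))) = -733*(611 + (38 + 91/2 - 567)) = -733*(611 - 967/2) = -733*255/2 = -186915/2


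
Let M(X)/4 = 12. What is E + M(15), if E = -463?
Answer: -415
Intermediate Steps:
M(X) = 48 (M(X) = 4*12 = 48)
E + M(15) = -463 + 48 = -415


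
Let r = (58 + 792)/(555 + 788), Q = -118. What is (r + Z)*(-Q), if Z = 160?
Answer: 1497420/79 ≈ 18955.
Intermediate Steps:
r = 50/79 (r = 850/1343 = 850*(1/1343) = 50/79 ≈ 0.63291)
(r + Z)*(-Q) = (50/79 + 160)*(-1*(-118)) = (12690/79)*118 = 1497420/79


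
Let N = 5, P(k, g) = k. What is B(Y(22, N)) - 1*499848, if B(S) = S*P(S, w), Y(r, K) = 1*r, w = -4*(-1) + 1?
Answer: -499364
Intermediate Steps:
w = 5 (w = 4 + 1 = 5)
Y(r, K) = r
B(S) = S**2 (B(S) = S*S = S**2)
B(Y(22, N)) - 1*499848 = 22**2 - 1*499848 = 484 - 499848 = -499364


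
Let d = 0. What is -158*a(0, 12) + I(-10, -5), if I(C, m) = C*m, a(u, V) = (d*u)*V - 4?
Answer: 682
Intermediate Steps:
a(u, V) = -4 (a(u, V) = (0*u)*V - 4 = 0*V - 4 = 0 - 4 = -4)
-158*a(0, 12) + I(-10, -5) = -158*(-4) - 10*(-5) = 632 + 50 = 682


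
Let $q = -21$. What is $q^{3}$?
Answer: $-9261$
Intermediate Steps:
$q^{3} = \left(-21\right)^{3} = -9261$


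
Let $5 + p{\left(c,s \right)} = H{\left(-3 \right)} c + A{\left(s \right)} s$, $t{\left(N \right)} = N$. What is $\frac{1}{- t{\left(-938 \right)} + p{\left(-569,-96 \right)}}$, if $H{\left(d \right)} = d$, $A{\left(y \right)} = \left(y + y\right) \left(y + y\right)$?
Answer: $- \frac{1}{3536304} \approx -2.8278 \cdot 10^{-7}$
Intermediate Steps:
$A{\left(y \right)} = 4 y^{2}$ ($A{\left(y \right)} = 2 y 2 y = 4 y^{2}$)
$p{\left(c,s \right)} = -5 - 3 c + 4 s^{3}$ ($p{\left(c,s \right)} = -5 - \left(3 c - 4 s^{2} s\right) = -5 - \left(- 4 s^{3} + 3 c\right) = -5 - 3 c + 4 s^{3}$)
$\frac{1}{- t{\left(-938 \right)} + p{\left(-569,-96 \right)}} = \frac{1}{\left(-1\right) \left(-938\right) - \left(-1702 + 3538944\right)} = \frac{1}{938 + \left(-5 + 1707 + 4 \left(-884736\right)\right)} = \frac{1}{938 - 3537242} = \frac{1}{-3536304} = - \frac{1}{3536304}$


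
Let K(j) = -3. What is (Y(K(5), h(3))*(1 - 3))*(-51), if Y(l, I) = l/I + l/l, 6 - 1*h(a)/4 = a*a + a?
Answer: 459/4 ≈ 114.75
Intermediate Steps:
h(a) = 24 - 4*a - 4*a² (h(a) = 24 - 4*(a*a + a) = 24 - 4*(a² + a) = 24 - 4*(a + a²) = 24 + (-4*a - 4*a²) = 24 - 4*a - 4*a²)
Y(l, I) = 1 + l/I (Y(l, I) = l/I + 1 = 1 + l/I)
(Y(K(5), h(3))*(1 - 3))*(-51) = ((((24 - 4*3 - 4*3²) - 3)/(24 - 4*3 - 4*3²))*(1 - 3))*(-51) = ((((24 - 12 - 4*9) - 3)/(24 - 12 - 4*9))*(-2))*(-51) = ((((24 - 12 - 36) - 3)/(24 - 12 - 36))*(-2))*(-51) = (((-24 - 3)/(-24))*(-2))*(-51) = (-1/24*(-27)*(-2))*(-51) = ((9/8)*(-2))*(-51) = -9/4*(-51) = 459/4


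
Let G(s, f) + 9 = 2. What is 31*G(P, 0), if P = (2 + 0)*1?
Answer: -217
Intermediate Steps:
P = 2 (P = 2*1 = 2)
G(s, f) = -7 (G(s, f) = -9 + 2 = -7)
31*G(P, 0) = 31*(-7) = -217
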